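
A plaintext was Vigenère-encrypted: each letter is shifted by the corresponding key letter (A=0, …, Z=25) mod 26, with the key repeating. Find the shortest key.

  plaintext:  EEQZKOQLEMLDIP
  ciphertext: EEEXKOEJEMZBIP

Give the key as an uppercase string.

AAOY

  i= 0: E-E =  0 → A
  i= 1: E-E =  0 → A
  i= 2: E-Q = 14 → O
  i= 3: X-Z = 24 → Y
  i= 4: K-K =  0 → A
  i= 5: O-O =  0 → A
  i= 6: E-Q = 14 → O
  i= 7: J-L = 24 → Y
  i= 8: E-E =  0 → A
  i= 9: M-M =  0 → A
  i=10: Z-L = 14 → O
  i=11: B-D = 24 → Y
  i=12: I-I =  0 → A
  i=13: P-P =  0 → A
  shifts repeat with period 4: AAOY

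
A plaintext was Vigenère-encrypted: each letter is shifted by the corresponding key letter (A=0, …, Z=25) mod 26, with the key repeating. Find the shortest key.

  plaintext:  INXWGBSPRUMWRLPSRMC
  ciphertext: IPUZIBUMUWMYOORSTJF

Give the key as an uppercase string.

  i= 0: I-I =  0 → A
  i= 1: P-N =  2 → C
  i= 2: U-X = 23 → X
  i= 3: Z-W =  3 → D
  i= 4: I-G =  2 → C
  i= 5: B-B =  0 → A
  i= 6: U-S =  2 → C
  i= 7: M-P = 23 → X
  i= 8: U-R =  3 → D
  i= 9: W-U =  2 → C
  i=10: M-M =  0 → A
  i=11: Y-W =  2 → C
  i=12: O-R = 23 → X
  i=13: O-L =  3 → D
  i=14: R-P =  2 → C
  i=15: S-S =  0 → A
  i=16: T-R =  2 → C
  i=17: J-M = 23 → X
  i=18: F-C =  3 → D
  shifts repeat with period 5: ACXDC

ACXDC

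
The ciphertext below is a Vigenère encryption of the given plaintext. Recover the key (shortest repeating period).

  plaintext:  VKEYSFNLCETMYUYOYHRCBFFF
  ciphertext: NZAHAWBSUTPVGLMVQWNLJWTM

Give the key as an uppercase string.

SPWJIROH

  i= 0: N-V = 18 → S
  i= 1: Z-K = 15 → P
  i= 2: A-E = 22 → W
  i= 3: H-Y =  9 → J
  i= 4: A-S =  8 → I
  i= 5: W-F = 17 → R
  i= 6: B-N = 14 → O
  i= 7: S-L =  7 → H
  i= 8: U-C = 18 → S
  i= 9: T-E = 15 → P
  i=10: P-T = 22 → W
  i=11: V-M =  9 → J
  i=12: G-Y =  8 → I
  i=13: L-U = 17 → R
  i=14: M-Y = 14 → O
  i=15: V-O =  7 → H
  i=16: Q-Y = 18 → S
  i=17: W-H = 15 → P
  i=18: N-R = 22 → W
  i=19: L-C =  9 → J
  i=20: J-B =  8 → I
  i=21: W-F = 17 → R
  i=22: T-F = 14 → O
  i=23: M-F =  7 → H
  shifts repeat with period 8: SPWJIROH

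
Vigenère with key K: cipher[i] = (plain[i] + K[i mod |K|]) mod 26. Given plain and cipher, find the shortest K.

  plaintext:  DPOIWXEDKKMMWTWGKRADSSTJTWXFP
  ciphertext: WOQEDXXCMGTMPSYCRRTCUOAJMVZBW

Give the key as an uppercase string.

  i= 0: W-D = 19 → T
  i= 1: O-P = 25 → Z
  i= 2: Q-O =  2 → C
  i= 3: E-I = 22 → W
  i= 4: D-W =  7 → H
  i= 5: X-X =  0 → A
  i= 6: X-E = 19 → T
  i= 7: C-D = 25 → Z
  i= 8: M-K =  2 → C
  i= 9: G-K = 22 → W
  i=10: T-M =  7 → H
  i=11: M-M =  0 → A
  i=12: P-W = 19 → T
  i=13: S-T = 25 → Z
  i=14: Y-W =  2 → C
  i=15: C-G = 22 → W
  i=16: R-K =  7 → H
  i=17: R-R =  0 → A
  i=18: T-A = 19 → T
  i=19: C-D = 25 → Z
  i=20: U-S =  2 → C
  i=21: O-S = 22 → W
  i=22: A-T =  7 → H
  i=23: J-J =  0 → A
  i=24: M-T = 19 → T
  i=25: V-W = 25 → Z
  i=26: Z-X =  2 → C
  i=27: B-F = 22 → W
  i=28: W-P =  7 → H
  shifts repeat with period 6: TZCWHA

TZCWHA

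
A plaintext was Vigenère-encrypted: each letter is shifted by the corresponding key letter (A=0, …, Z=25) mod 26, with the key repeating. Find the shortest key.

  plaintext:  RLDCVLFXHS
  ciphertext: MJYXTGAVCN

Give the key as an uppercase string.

  i= 0: M-R = 21 → V
  i= 1: J-L = 24 → Y
  i= 2: Y-D = 21 → V
  i= 3: X-C = 21 → V
  i= 4: T-V = 24 → Y
  i= 5: G-L = 21 → V
  i= 6: A-F = 21 → V
  i= 7: V-X = 24 → Y
  i= 8: C-H = 21 → V
  i= 9: N-S = 21 → V
  shifts repeat with period 3: VYV

VYV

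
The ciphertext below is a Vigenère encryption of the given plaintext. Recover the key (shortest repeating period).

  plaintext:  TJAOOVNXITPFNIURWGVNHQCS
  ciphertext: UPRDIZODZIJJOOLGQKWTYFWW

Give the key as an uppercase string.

  i= 0: U-T =  1 → B
  i= 1: P-J =  6 → G
  i= 2: R-A = 17 → R
  i= 3: D-O = 15 → P
  i= 4: I-O = 20 → U
  i= 5: Z-V =  4 → E
  i= 6: O-N =  1 → B
  i= 7: D-X =  6 → G
  i= 8: Z-I = 17 → R
  i= 9: I-T = 15 → P
  i=10: J-P = 20 → U
  i=11: J-F =  4 → E
  i=12: O-N =  1 → B
  i=13: O-I =  6 → G
  i=14: L-U = 17 → R
  i=15: G-R = 15 → P
  i=16: Q-W = 20 → U
  i=17: K-G =  4 → E
  i=18: W-V =  1 → B
  i=19: T-N =  6 → G
  i=20: Y-H = 17 → R
  i=21: F-Q = 15 → P
  i=22: W-C = 20 → U
  i=23: W-S =  4 → E
  shifts repeat with period 6: BGRPUE

BGRPUE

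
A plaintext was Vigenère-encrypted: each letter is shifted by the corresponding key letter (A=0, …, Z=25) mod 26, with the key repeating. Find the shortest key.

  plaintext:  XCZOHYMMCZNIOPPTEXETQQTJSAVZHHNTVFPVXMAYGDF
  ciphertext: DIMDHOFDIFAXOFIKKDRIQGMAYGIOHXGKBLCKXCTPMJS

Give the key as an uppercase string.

GGNPAQTR

  i= 0: D-X =  6 → G
  i= 1: I-C =  6 → G
  i= 2: M-Z = 13 → N
  i= 3: D-O = 15 → P
  i= 4: H-H =  0 → A
  i= 5: O-Y = 16 → Q
  i= 6: F-M = 19 → T
  i= 7: D-M = 17 → R
  i= 8: I-C =  6 → G
  i= 9: F-Z =  6 → G
  i=10: A-N = 13 → N
  i=11: X-I = 15 → P
  i=12: O-O =  0 → A
  i=13: F-P = 16 → Q
  i=14: I-P = 19 → T
  i=15: K-T = 17 → R
  i=16: K-E =  6 → G
  i=17: D-X =  6 → G
  i=18: R-E = 13 → N
  i=19: I-T = 15 → P
  i=20: Q-Q =  0 → A
  i=21: G-Q = 16 → Q
  i=22: M-T = 19 → T
  i=23: A-J = 17 → R
  i=24: Y-S =  6 → G
  i=25: G-A =  6 → G
  i=26: I-V = 13 → N
  i=27: O-Z = 15 → P
  i=28: H-H =  0 → A
  i=29: X-H = 16 → Q
  i=30: G-N = 19 → T
  i=31: K-T = 17 → R
  i=32: B-V =  6 → G
  i=33: L-F =  6 → G
  i=34: C-P = 13 → N
  i=35: K-V = 15 → P
  i=36: X-X =  0 → A
  i=37: C-M = 16 → Q
  i=38: T-A = 19 → T
  i=39: P-Y = 17 → R
  i=40: M-G =  6 → G
  i=41: J-D =  6 → G
  i=42: S-F = 13 → N
  shifts repeat with period 8: GGNPAQTR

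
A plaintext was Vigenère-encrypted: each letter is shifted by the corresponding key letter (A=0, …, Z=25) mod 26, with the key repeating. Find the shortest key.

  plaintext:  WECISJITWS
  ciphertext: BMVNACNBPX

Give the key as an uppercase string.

  i= 0: B-W =  5 → F
  i= 1: M-E =  8 → I
  i= 2: V-C = 19 → T
  i= 3: N-I =  5 → F
  i= 4: A-S =  8 → I
  i= 5: C-J = 19 → T
  i= 6: N-I =  5 → F
  i= 7: B-T =  8 → I
  i= 8: P-W = 19 → T
  i= 9: X-S =  5 → F
  shifts repeat with period 3: FIT

FIT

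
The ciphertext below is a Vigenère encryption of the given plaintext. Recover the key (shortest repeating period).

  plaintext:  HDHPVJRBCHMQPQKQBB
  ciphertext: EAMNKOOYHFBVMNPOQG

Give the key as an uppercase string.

  i= 0: E-H = 23 → X
  i= 1: A-D = 23 → X
  i= 2: M-H =  5 → F
  i= 3: N-P = 24 → Y
  i= 4: K-V = 15 → P
  i= 5: O-J =  5 → F
  i= 6: O-R = 23 → X
  i= 7: Y-B = 23 → X
  i= 8: H-C =  5 → F
  i= 9: F-H = 24 → Y
  i=10: B-M = 15 → P
  i=11: V-Q =  5 → F
  i=12: M-P = 23 → X
  i=13: N-Q = 23 → X
  i=14: P-K =  5 → F
  i=15: O-Q = 24 → Y
  i=16: Q-B = 15 → P
  i=17: G-B =  5 → F
  shifts repeat with period 6: XXFYPF

XXFYPF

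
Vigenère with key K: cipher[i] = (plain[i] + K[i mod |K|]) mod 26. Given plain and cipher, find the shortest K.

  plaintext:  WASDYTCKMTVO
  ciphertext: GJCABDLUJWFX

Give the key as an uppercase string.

  i= 0: G-W = 10 → K
  i= 1: J-A =  9 → J
  i= 2: C-S = 10 → K
  i= 3: A-D = 23 → X
  i= 4: B-Y =  3 → D
  i= 5: D-T = 10 → K
  i= 6: L-C =  9 → J
  i= 7: U-K = 10 → K
  i= 8: J-M = 23 → X
  i= 9: W-T =  3 → D
  i=10: F-V = 10 → K
  i=11: X-O =  9 → J
  shifts repeat with period 5: KJKXD

KJKXD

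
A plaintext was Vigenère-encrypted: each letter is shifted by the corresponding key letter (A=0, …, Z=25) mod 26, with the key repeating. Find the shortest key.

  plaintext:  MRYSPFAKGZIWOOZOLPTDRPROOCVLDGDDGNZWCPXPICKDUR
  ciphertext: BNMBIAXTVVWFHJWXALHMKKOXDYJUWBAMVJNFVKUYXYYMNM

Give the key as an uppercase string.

  i= 0: B-M = 15 → P
  i= 1: N-R = 22 → W
  i= 2: M-Y = 14 → O
  i= 3: B-S =  9 → J
  i= 4: I-P = 19 → T
  i= 5: A-F = 21 → V
  i= 6: X-A = 23 → X
  i= 7: T-K =  9 → J
  i= 8: V-G = 15 → P
  i= 9: V-Z = 22 → W
  i=10: W-I = 14 → O
  i=11: F-W =  9 → J
  i=12: H-O = 19 → T
  i=13: J-O = 21 → V
  i=14: W-Z = 23 → X
  i=15: X-O =  9 → J
  i=16: A-L = 15 → P
  i=17: L-P = 22 → W
  i=18: H-T = 14 → O
  i=19: M-D =  9 → J
  i=20: K-R = 19 → T
  i=21: K-P = 21 → V
  i=22: O-R = 23 → X
  i=23: X-O =  9 → J
  i=24: D-O = 15 → P
  i=25: Y-C = 22 → W
  i=26: J-V = 14 → O
  i=27: U-L =  9 → J
  i=28: W-D = 19 → T
  i=29: B-G = 21 → V
  i=30: A-D = 23 → X
  i=31: M-D =  9 → J
  i=32: V-G = 15 → P
  i=33: J-N = 22 → W
  i=34: N-Z = 14 → O
  i=35: F-W =  9 → J
  i=36: V-C = 19 → T
  i=37: K-P = 21 → V
  i=38: U-X = 23 → X
  i=39: Y-P =  9 → J
  i=40: X-I = 15 → P
  i=41: Y-C = 22 → W
  i=42: Y-K = 14 → O
  i=43: M-D =  9 → J
  i=44: N-U = 19 → T
  i=45: M-R = 21 → V
  shifts repeat with period 8: PWOJTVXJ

PWOJTVXJ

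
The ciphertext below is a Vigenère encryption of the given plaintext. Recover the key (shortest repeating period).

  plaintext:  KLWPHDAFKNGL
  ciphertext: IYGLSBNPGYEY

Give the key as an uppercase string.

YNKWL

  i= 0: I-K = 24 → Y
  i= 1: Y-L = 13 → N
  i= 2: G-W = 10 → K
  i= 3: L-P = 22 → W
  i= 4: S-H = 11 → L
  i= 5: B-D = 24 → Y
  i= 6: N-A = 13 → N
  i= 7: P-F = 10 → K
  i= 8: G-K = 22 → W
  i= 9: Y-N = 11 → L
  i=10: E-G = 24 → Y
  i=11: Y-L = 13 → N
  shifts repeat with period 5: YNKWL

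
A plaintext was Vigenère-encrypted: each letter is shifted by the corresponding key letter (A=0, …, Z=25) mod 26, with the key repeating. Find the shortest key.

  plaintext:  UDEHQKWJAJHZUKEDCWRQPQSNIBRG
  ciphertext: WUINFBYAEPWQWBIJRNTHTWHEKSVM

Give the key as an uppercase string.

  i= 0: W-U =  2 → C
  i= 1: U-D = 17 → R
  i= 2: I-E =  4 → E
  i= 3: N-H =  6 → G
  i= 4: F-Q = 15 → P
  i= 5: B-K = 17 → R
  i= 6: Y-W =  2 → C
  i= 7: A-J = 17 → R
  i= 8: E-A =  4 → E
  i= 9: P-J =  6 → G
  i=10: W-H = 15 → P
  i=11: Q-Z = 17 → R
  i=12: W-U =  2 → C
  i=13: B-K = 17 → R
  i=14: I-E =  4 → E
  i=15: J-D =  6 → G
  i=16: R-C = 15 → P
  i=17: N-W = 17 → R
  i=18: T-R =  2 → C
  i=19: H-Q = 17 → R
  i=20: T-P =  4 → E
  i=21: W-Q =  6 → G
  i=22: H-S = 15 → P
  i=23: E-N = 17 → R
  i=24: K-I =  2 → C
  i=25: S-B = 17 → R
  i=26: V-R =  4 → E
  i=27: M-G =  6 → G
  shifts repeat with period 6: CREGPR

CREGPR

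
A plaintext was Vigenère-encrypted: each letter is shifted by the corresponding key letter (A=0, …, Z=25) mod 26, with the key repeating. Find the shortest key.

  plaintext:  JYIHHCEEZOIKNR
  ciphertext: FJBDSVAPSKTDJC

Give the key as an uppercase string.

  i= 0: F-J = 22 → W
  i= 1: J-Y = 11 → L
  i= 2: B-I = 19 → T
  i= 3: D-H = 22 → W
  i= 4: S-H = 11 → L
  i= 5: V-C = 19 → T
  i= 6: A-E = 22 → W
  i= 7: P-E = 11 → L
  i= 8: S-Z = 19 → T
  i= 9: K-O = 22 → W
  i=10: T-I = 11 → L
  i=11: D-K = 19 → T
  i=12: J-N = 22 → W
  i=13: C-R = 11 → L
  shifts repeat with period 3: WLT

WLT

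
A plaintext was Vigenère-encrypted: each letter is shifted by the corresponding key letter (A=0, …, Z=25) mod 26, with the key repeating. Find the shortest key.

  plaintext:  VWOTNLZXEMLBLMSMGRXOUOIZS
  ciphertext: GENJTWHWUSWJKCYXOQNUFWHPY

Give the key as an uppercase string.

LIZQG

  i= 0: G-V = 11 → L
  i= 1: E-W =  8 → I
  i= 2: N-O = 25 → Z
  i= 3: J-T = 16 → Q
  i= 4: T-N =  6 → G
  i= 5: W-L = 11 → L
  i= 6: H-Z =  8 → I
  i= 7: W-X = 25 → Z
  i= 8: U-E = 16 → Q
  i= 9: S-M =  6 → G
  i=10: W-L = 11 → L
  i=11: J-B =  8 → I
  i=12: K-L = 25 → Z
  i=13: C-M = 16 → Q
  i=14: Y-S =  6 → G
  i=15: X-M = 11 → L
  i=16: O-G =  8 → I
  i=17: Q-R = 25 → Z
  i=18: N-X = 16 → Q
  i=19: U-O =  6 → G
  i=20: F-U = 11 → L
  i=21: W-O =  8 → I
  i=22: H-I = 25 → Z
  i=23: P-Z = 16 → Q
  i=24: Y-S =  6 → G
  shifts repeat with period 5: LIZQG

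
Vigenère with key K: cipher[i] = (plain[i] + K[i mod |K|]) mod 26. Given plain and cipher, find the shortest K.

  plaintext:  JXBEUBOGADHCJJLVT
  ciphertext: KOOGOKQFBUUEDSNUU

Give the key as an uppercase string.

  i= 0: K-J =  1 → B
  i= 1: O-X = 17 → R
  i= 2: O-B = 13 → N
  i= 3: G-E =  2 → C
  i= 4: O-U = 20 → U
  i= 5: K-B =  9 → J
  i= 6: Q-O =  2 → C
  i= 7: F-G = 25 → Z
  i= 8: B-A =  1 → B
  i= 9: U-D = 17 → R
  i=10: U-H = 13 → N
  i=11: E-C =  2 → C
  i=12: D-J = 20 → U
  i=13: S-J =  9 → J
  i=14: N-L =  2 → C
  i=15: U-V = 25 → Z
  i=16: U-T =  1 → B
  shifts repeat with period 8: BRNCUJCZ

BRNCUJCZ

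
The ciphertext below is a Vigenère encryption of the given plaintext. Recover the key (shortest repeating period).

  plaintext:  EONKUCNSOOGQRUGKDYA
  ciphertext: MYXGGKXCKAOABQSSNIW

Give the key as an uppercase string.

  i= 0: M-E =  8 → I
  i= 1: Y-O = 10 → K
  i= 2: X-N = 10 → K
  i= 3: G-K = 22 → W
  i= 4: G-U = 12 → M
  i= 5: K-C =  8 → I
  i= 6: X-N = 10 → K
  i= 7: C-S = 10 → K
  i= 8: K-O = 22 → W
  i= 9: A-O = 12 → M
  i=10: O-G =  8 → I
  i=11: A-Q = 10 → K
  i=12: B-R = 10 → K
  i=13: Q-U = 22 → W
  i=14: S-G = 12 → M
  i=15: S-K =  8 → I
  i=16: N-D = 10 → K
  i=17: I-Y = 10 → K
  i=18: W-A = 22 → W
  shifts repeat with period 5: IKKWM

IKKWM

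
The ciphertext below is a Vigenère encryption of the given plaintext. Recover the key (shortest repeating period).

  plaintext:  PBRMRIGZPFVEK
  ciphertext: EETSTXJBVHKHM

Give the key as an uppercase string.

  i= 0: E-P = 15 → P
  i= 1: E-B =  3 → D
  i= 2: T-R =  2 → C
  i= 3: S-M =  6 → G
  i= 4: T-R =  2 → C
  i= 5: X-I = 15 → P
  i= 6: J-G =  3 → D
  i= 7: B-Z =  2 → C
  i= 8: V-P =  6 → G
  i= 9: H-F =  2 → C
  i=10: K-V = 15 → P
  i=11: H-E =  3 → D
  i=12: M-K =  2 → C
  shifts repeat with period 5: PDCGC

PDCGC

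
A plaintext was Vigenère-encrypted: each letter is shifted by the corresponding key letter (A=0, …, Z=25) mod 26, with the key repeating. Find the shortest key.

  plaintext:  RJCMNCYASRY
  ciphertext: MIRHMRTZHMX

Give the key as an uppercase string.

VZP

  i= 0: M-R = 21 → V
  i= 1: I-J = 25 → Z
  i= 2: R-C = 15 → P
  i= 3: H-M = 21 → V
  i= 4: M-N = 25 → Z
  i= 5: R-C = 15 → P
  i= 6: T-Y = 21 → V
  i= 7: Z-A = 25 → Z
  i= 8: H-S = 15 → P
  i= 9: M-R = 21 → V
  i=10: X-Y = 25 → Z
  shifts repeat with period 3: VZP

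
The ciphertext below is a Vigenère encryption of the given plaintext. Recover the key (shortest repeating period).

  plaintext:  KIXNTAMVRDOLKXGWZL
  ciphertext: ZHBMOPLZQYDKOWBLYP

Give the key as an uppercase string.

PZEZV

  i= 0: Z-K = 15 → P
  i= 1: H-I = 25 → Z
  i= 2: B-X =  4 → E
  i= 3: M-N = 25 → Z
  i= 4: O-T = 21 → V
  i= 5: P-A = 15 → P
  i= 6: L-M = 25 → Z
  i= 7: Z-V =  4 → E
  i= 8: Q-R = 25 → Z
  i= 9: Y-D = 21 → V
  i=10: D-O = 15 → P
  i=11: K-L = 25 → Z
  i=12: O-K =  4 → E
  i=13: W-X = 25 → Z
  i=14: B-G = 21 → V
  i=15: L-W = 15 → P
  i=16: Y-Z = 25 → Z
  i=17: P-L =  4 → E
  shifts repeat with period 5: PZEZV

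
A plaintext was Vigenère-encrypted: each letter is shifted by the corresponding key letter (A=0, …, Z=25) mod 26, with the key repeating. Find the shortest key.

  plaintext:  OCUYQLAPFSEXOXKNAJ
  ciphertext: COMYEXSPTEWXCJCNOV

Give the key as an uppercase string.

  i= 0: C-O = 14 → O
  i= 1: O-C = 12 → M
  i= 2: M-U = 18 → S
  i= 3: Y-Y =  0 → A
  i= 4: E-Q = 14 → O
  i= 5: X-L = 12 → M
  i= 6: S-A = 18 → S
  i= 7: P-P =  0 → A
  i= 8: T-F = 14 → O
  i= 9: E-S = 12 → M
  i=10: W-E = 18 → S
  i=11: X-X =  0 → A
  i=12: C-O = 14 → O
  i=13: J-X = 12 → M
  i=14: C-K = 18 → S
  i=15: N-N =  0 → A
  i=16: O-A = 14 → O
  i=17: V-J = 12 → M
  shifts repeat with period 4: OMSA

OMSA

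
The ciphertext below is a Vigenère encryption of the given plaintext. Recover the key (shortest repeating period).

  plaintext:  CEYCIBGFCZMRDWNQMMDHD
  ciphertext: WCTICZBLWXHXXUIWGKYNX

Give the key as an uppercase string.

UYVG

  i= 0: W-C = 20 → U
  i= 1: C-E = 24 → Y
  i= 2: T-Y = 21 → V
  i= 3: I-C =  6 → G
  i= 4: C-I = 20 → U
  i= 5: Z-B = 24 → Y
  i= 6: B-G = 21 → V
  i= 7: L-F =  6 → G
  i= 8: W-C = 20 → U
  i= 9: X-Z = 24 → Y
  i=10: H-M = 21 → V
  i=11: X-R =  6 → G
  i=12: X-D = 20 → U
  i=13: U-W = 24 → Y
  i=14: I-N = 21 → V
  i=15: W-Q =  6 → G
  i=16: G-M = 20 → U
  i=17: K-M = 24 → Y
  i=18: Y-D = 21 → V
  i=19: N-H =  6 → G
  i=20: X-D = 20 → U
  shifts repeat with period 4: UYVG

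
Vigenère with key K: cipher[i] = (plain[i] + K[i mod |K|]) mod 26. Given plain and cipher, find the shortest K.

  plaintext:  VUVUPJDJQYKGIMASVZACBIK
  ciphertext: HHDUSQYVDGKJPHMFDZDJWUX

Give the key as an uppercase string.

MNIADHV

  i= 0: H-V = 12 → M
  i= 1: H-U = 13 → N
  i= 2: D-V =  8 → I
  i= 3: U-U =  0 → A
  i= 4: S-P =  3 → D
  i= 5: Q-J =  7 → H
  i= 6: Y-D = 21 → V
  i= 7: V-J = 12 → M
  i= 8: D-Q = 13 → N
  i= 9: G-Y =  8 → I
  i=10: K-K =  0 → A
  i=11: J-G =  3 → D
  i=12: P-I =  7 → H
  i=13: H-M = 21 → V
  i=14: M-A = 12 → M
  i=15: F-S = 13 → N
  i=16: D-V =  8 → I
  i=17: Z-Z =  0 → A
  i=18: D-A =  3 → D
  i=19: J-C =  7 → H
  i=20: W-B = 21 → V
  i=21: U-I = 12 → M
  i=22: X-K = 13 → N
  shifts repeat with period 7: MNIADHV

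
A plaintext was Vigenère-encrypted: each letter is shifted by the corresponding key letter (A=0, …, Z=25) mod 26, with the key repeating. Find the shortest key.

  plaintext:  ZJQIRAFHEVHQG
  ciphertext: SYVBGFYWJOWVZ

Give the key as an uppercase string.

  i= 0: S-Z = 19 → T
  i= 1: Y-J = 15 → P
  i= 2: V-Q =  5 → F
  i= 3: B-I = 19 → T
  i= 4: G-R = 15 → P
  i= 5: F-A =  5 → F
  i= 6: Y-F = 19 → T
  i= 7: W-H = 15 → P
  i= 8: J-E =  5 → F
  i= 9: O-V = 19 → T
  i=10: W-H = 15 → P
  i=11: V-Q =  5 → F
  i=12: Z-G = 19 → T
  shifts repeat with period 3: TPF

TPF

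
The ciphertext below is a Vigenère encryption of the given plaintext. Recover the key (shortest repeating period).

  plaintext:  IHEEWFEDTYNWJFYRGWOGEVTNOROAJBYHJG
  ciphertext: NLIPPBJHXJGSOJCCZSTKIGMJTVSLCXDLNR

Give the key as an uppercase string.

  i= 0: N-I =  5 → F
  i= 1: L-H =  4 → E
  i= 2: I-E =  4 → E
  i= 3: P-E = 11 → L
  i= 4: P-W = 19 → T
  i= 5: B-F = 22 → W
  i= 6: J-E =  5 → F
  i= 7: H-D =  4 → E
  i= 8: X-T =  4 → E
  i= 9: J-Y = 11 → L
  i=10: G-N = 19 → T
  i=11: S-W = 22 → W
  i=12: O-J =  5 → F
  i=13: J-F =  4 → E
  i=14: C-Y =  4 → E
  i=15: C-R = 11 → L
  i=16: Z-G = 19 → T
  i=17: S-W = 22 → W
  i=18: T-O =  5 → F
  i=19: K-G =  4 → E
  i=20: I-E =  4 → E
  i=21: G-V = 11 → L
  i=22: M-T = 19 → T
  i=23: J-N = 22 → W
  i=24: T-O =  5 → F
  i=25: V-R =  4 → E
  i=26: S-O =  4 → E
  i=27: L-A = 11 → L
  i=28: C-J = 19 → T
  i=29: X-B = 22 → W
  i=30: D-Y =  5 → F
  i=31: L-H =  4 → E
  i=32: N-J =  4 → E
  i=33: R-G = 11 → L
  shifts repeat with period 6: FEELTW

FEELTW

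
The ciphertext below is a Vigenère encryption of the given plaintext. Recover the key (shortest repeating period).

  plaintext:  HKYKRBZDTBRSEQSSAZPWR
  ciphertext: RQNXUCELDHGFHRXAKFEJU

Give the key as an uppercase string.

  i= 0: R-H = 10 → K
  i= 1: Q-K =  6 → G
  i= 2: N-Y = 15 → P
  i= 3: X-K = 13 → N
  i= 4: U-R =  3 → D
  i= 5: C-B =  1 → B
  i= 6: E-Z =  5 → F
  i= 7: L-D =  8 → I
  i= 8: D-T = 10 → K
  i= 9: H-B =  6 → G
  i=10: G-R = 15 → P
  i=11: F-S = 13 → N
  i=12: H-E =  3 → D
  i=13: R-Q =  1 → B
  i=14: X-S =  5 → F
  i=15: A-S =  8 → I
  i=16: K-A = 10 → K
  i=17: F-Z =  6 → G
  i=18: E-P = 15 → P
  i=19: J-W = 13 → N
  i=20: U-R =  3 → D
  shifts repeat with period 8: KGPNDBFI

KGPNDBFI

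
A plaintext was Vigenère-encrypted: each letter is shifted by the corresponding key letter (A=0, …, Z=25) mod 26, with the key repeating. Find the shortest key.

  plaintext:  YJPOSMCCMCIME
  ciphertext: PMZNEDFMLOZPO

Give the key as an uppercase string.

  i= 0: P-Y = 17 → R
  i= 1: M-J =  3 → D
  i= 2: Z-P = 10 → K
  i= 3: N-O = 25 → Z
  i= 4: E-S = 12 → M
  i= 5: D-M = 17 → R
  i= 6: F-C =  3 → D
  i= 7: M-C = 10 → K
  i= 8: L-M = 25 → Z
  i= 9: O-C = 12 → M
  i=10: Z-I = 17 → R
  i=11: P-M =  3 → D
  i=12: O-E = 10 → K
  shifts repeat with period 5: RDKZM

RDKZM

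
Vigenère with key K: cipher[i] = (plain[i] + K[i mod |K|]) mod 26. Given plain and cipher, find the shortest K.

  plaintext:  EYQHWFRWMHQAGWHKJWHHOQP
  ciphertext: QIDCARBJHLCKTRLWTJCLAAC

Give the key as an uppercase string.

MKNVE

  i= 0: Q-E = 12 → M
  i= 1: I-Y = 10 → K
  i= 2: D-Q = 13 → N
  i= 3: C-H = 21 → V
  i= 4: A-W =  4 → E
  i= 5: R-F = 12 → M
  i= 6: B-R = 10 → K
  i= 7: J-W = 13 → N
  i= 8: H-M = 21 → V
  i= 9: L-H =  4 → E
  i=10: C-Q = 12 → M
  i=11: K-A = 10 → K
  i=12: T-G = 13 → N
  i=13: R-W = 21 → V
  i=14: L-H =  4 → E
  i=15: W-K = 12 → M
  i=16: T-J = 10 → K
  i=17: J-W = 13 → N
  i=18: C-H = 21 → V
  i=19: L-H =  4 → E
  i=20: A-O = 12 → M
  i=21: A-Q = 10 → K
  i=22: C-P = 13 → N
  shifts repeat with period 5: MKNVE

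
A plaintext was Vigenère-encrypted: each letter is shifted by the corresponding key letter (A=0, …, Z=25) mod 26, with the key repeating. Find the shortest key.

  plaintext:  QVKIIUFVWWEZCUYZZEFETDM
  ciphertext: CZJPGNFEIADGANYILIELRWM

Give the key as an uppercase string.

MEZHYTAJ

  i= 0: C-Q = 12 → M
  i= 1: Z-V =  4 → E
  i= 2: J-K = 25 → Z
  i= 3: P-I =  7 → H
  i= 4: G-I = 24 → Y
  i= 5: N-U = 19 → T
  i= 6: F-F =  0 → A
  i= 7: E-V =  9 → J
  i= 8: I-W = 12 → M
  i= 9: A-W =  4 → E
  i=10: D-E = 25 → Z
  i=11: G-Z =  7 → H
  i=12: A-C = 24 → Y
  i=13: N-U = 19 → T
  i=14: Y-Y =  0 → A
  i=15: I-Z =  9 → J
  i=16: L-Z = 12 → M
  i=17: I-E =  4 → E
  i=18: E-F = 25 → Z
  i=19: L-E =  7 → H
  i=20: R-T = 24 → Y
  i=21: W-D = 19 → T
  i=22: M-M =  0 → A
  shifts repeat with period 8: MEZHYTAJ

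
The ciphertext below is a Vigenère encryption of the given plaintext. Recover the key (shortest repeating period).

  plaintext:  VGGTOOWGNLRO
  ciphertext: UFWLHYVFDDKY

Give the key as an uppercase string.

  i= 0: U-V = 25 → Z
  i= 1: F-G = 25 → Z
  i= 2: W-G = 16 → Q
  i= 3: L-T = 18 → S
  i= 4: H-O = 19 → T
  i= 5: Y-O = 10 → K
  i= 6: V-W = 25 → Z
  i= 7: F-G = 25 → Z
  i= 8: D-N = 16 → Q
  i= 9: D-L = 18 → S
  i=10: K-R = 19 → T
  i=11: Y-O = 10 → K
  shifts repeat with period 6: ZZQSTK

ZZQSTK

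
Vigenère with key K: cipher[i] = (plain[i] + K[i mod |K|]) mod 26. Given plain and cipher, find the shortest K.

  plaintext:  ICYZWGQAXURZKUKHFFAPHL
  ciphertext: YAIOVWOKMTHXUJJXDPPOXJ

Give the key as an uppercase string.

  i= 0: Y-I = 16 → Q
  i= 1: A-C = 24 → Y
  i= 2: I-Y = 10 → K
  i= 3: O-Z = 15 → P
  i= 4: V-W = 25 → Z
  i= 5: W-G = 16 → Q
  i= 6: O-Q = 24 → Y
  i= 7: K-A = 10 → K
  i= 8: M-X = 15 → P
  i= 9: T-U = 25 → Z
  i=10: H-R = 16 → Q
  i=11: X-Z = 24 → Y
  i=12: U-K = 10 → K
  i=13: J-U = 15 → P
  i=14: J-K = 25 → Z
  i=15: X-H = 16 → Q
  i=16: D-F = 24 → Y
  i=17: P-F = 10 → K
  i=18: P-A = 15 → P
  i=19: O-P = 25 → Z
  i=20: X-H = 16 → Q
  i=21: J-L = 24 → Y
  shifts repeat with period 5: QYKPZ

QYKPZ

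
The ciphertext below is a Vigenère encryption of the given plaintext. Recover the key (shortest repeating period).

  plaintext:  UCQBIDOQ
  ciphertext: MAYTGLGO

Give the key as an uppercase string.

  i= 0: M-U = 18 → S
  i= 1: A-C = 24 → Y
  i= 2: Y-Q =  8 → I
  i= 3: T-B = 18 → S
  i= 4: G-I = 24 → Y
  i= 5: L-D =  8 → I
  i= 6: G-O = 18 → S
  i= 7: O-Q = 24 → Y
  shifts repeat with period 3: SYI

SYI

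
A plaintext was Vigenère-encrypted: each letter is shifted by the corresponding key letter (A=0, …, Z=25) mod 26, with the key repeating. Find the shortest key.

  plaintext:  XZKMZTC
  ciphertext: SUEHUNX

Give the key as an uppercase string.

VVU

  i= 0: S-X = 21 → V
  i= 1: U-Z = 21 → V
  i= 2: E-K = 20 → U
  i= 3: H-M = 21 → V
  i= 4: U-Z = 21 → V
  i= 5: N-T = 20 → U
  i= 6: X-C = 21 → V
  shifts repeat with period 3: VVU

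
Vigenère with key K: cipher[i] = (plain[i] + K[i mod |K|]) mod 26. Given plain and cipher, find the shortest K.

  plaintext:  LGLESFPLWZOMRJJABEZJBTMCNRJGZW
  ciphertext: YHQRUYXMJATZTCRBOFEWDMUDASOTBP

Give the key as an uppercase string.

  i= 0: Y-L = 13 → N
  i= 1: H-G =  1 → B
  i= 2: Q-L =  5 → F
  i= 3: R-E = 13 → N
  i= 4: U-S =  2 → C
  i= 5: Y-F = 19 → T
  i= 6: X-P =  8 → I
  i= 7: M-L =  1 → B
  i= 8: J-W = 13 → N
  i= 9: A-Z =  1 → B
  i=10: T-O =  5 → F
  i=11: Z-M = 13 → N
  i=12: T-R =  2 → C
  i=13: C-J = 19 → T
  i=14: R-J =  8 → I
  i=15: B-A =  1 → B
  i=16: O-B = 13 → N
  i=17: F-E =  1 → B
  i=18: E-Z =  5 → F
  i=19: W-J = 13 → N
  i=20: D-B =  2 → C
  i=21: M-T = 19 → T
  i=22: U-M =  8 → I
  i=23: D-C =  1 → B
  i=24: A-N = 13 → N
  i=25: S-R =  1 → B
  i=26: O-J =  5 → F
  i=27: T-G = 13 → N
  i=28: B-Z =  2 → C
  i=29: P-W = 19 → T
  shifts repeat with period 8: NBFNCTIB

NBFNCTIB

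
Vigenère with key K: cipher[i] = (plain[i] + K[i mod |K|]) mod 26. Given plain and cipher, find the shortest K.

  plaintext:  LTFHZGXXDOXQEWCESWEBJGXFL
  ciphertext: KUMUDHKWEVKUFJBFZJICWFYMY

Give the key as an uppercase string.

ZBHNEBN

  i= 0: K-L = 25 → Z
  i= 1: U-T =  1 → B
  i= 2: M-F =  7 → H
  i= 3: U-H = 13 → N
  i= 4: D-Z =  4 → E
  i= 5: H-G =  1 → B
  i= 6: K-X = 13 → N
  i= 7: W-X = 25 → Z
  i= 8: E-D =  1 → B
  i= 9: V-O =  7 → H
  i=10: K-X = 13 → N
  i=11: U-Q =  4 → E
  i=12: F-E =  1 → B
  i=13: J-W = 13 → N
  i=14: B-C = 25 → Z
  i=15: F-E =  1 → B
  i=16: Z-S =  7 → H
  i=17: J-W = 13 → N
  i=18: I-E =  4 → E
  i=19: C-B =  1 → B
  i=20: W-J = 13 → N
  i=21: F-G = 25 → Z
  i=22: Y-X =  1 → B
  i=23: M-F =  7 → H
  i=24: Y-L = 13 → N
  shifts repeat with period 7: ZBHNEBN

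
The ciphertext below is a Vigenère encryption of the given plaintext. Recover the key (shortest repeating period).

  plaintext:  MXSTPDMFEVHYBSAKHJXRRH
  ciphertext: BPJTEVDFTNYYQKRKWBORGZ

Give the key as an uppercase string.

PSRA

  i= 0: B-M = 15 → P
  i= 1: P-X = 18 → S
  i= 2: J-S = 17 → R
  i= 3: T-T =  0 → A
  i= 4: E-P = 15 → P
  i= 5: V-D = 18 → S
  i= 6: D-M = 17 → R
  i= 7: F-F =  0 → A
  i= 8: T-E = 15 → P
  i= 9: N-V = 18 → S
  i=10: Y-H = 17 → R
  i=11: Y-Y =  0 → A
  i=12: Q-B = 15 → P
  i=13: K-S = 18 → S
  i=14: R-A = 17 → R
  i=15: K-K =  0 → A
  i=16: W-H = 15 → P
  i=17: B-J = 18 → S
  i=18: O-X = 17 → R
  i=19: R-R =  0 → A
  i=20: G-R = 15 → P
  i=21: Z-H = 18 → S
  shifts repeat with period 4: PSRA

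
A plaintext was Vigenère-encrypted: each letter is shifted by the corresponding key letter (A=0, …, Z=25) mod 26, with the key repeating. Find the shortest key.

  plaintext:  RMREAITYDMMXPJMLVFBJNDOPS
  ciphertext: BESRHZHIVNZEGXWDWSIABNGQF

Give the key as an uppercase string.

KSBNHRO

  i= 0: B-R = 10 → K
  i= 1: E-M = 18 → S
  i= 2: S-R =  1 → B
  i= 3: R-E = 13 → N
  i= 4: H-A =  7 → H
  i= 5: Z-I = 17 → R
  i= 6: H-T = 14 → O
  i= 7: I-Y = 10 → K
  i= 8: V-D = 18 → S
  i= 9: N-M =  1 → B
  i=10: Z-M = 13 → N
  i=11: E-X =  7 → H
  i=12: G-P = 17 → R
  i=13: X-J = 14 → O
  i=14: W-M = 10 → K
  i=15: D-L = 18 → S
  i=16: W-V =  1 → B
  i=17: S-F = 13 → N
  i=18: I-B =  7 → H
  i=19: A-J = 17 → R
  i=20: B-N = 14 → O
  i=21: N-D = 10 → K
  i=22: G-O = 18 → S
  i=23: Q-P =  1 → B
  i=24: F-S = 13 → N
  shifts repeat with period 7: KSBNHRO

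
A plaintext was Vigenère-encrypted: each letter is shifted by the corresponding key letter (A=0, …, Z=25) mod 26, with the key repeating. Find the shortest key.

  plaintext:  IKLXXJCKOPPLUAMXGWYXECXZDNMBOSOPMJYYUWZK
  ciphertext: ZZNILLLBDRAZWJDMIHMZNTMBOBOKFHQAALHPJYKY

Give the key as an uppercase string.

  i= 0: Z-I = 17 → R
  i= 1: Z-K = 15 → P
  i= 2: N-L =  2 → C
  i= 3: I-X = 11 → L
  i= 4: L-X = 14 → O
  i= 5: L-J =  2 → C
  i= 6: L-C =  9 → J
  i= 7: B-K = 17 → R
  i= 8: D-O = 15 → P
  i= 9: R-P =  2 → C
  i=10: A-P = 11 → L
  i=11: Z-L = 14 → O
  i=12: W-U =  2 → C
  i=13: J-A =  9 → J
  i=14: D-M = 17 → R
  i=15: M-X = 15 → P
  i=16: I-G =  2 → C
  i=17: H-W = 11 → L
  i=18: M-Y = 14 → O
  i=19: Z-X =  2 → C
  i=20: N-E =  9 → J
  i=21: T-C = 17 → R
  i=22: M-X = 15 → P
  i=23: B-Z =  2 → C
  i=24: O-D = 11 → L
  i=25: B-N = 14 → O
  i=26: O-M =  2 → C
  i=27: K-B =  9 → J
  i=28: F-O = 17 → R
  i=29: H-S = 15 → P
  i=30: Q-O =  2 → C
  i=31: A-P = 11 → L
  i=32: A-M = 14 → O
  i=33: L-J =  2 → C
  i=34: H-Y =  9 → J
  i=35: P-Y = 17 → R
  i=36: J-U = 15 → P
  i=37: Y-W =  2 → C
  i=38: K-Z = 11 → L
  i=39: Y-K = 14 → O
  shifts repeat with period 7: RPCLOCJ

RPCLOCJ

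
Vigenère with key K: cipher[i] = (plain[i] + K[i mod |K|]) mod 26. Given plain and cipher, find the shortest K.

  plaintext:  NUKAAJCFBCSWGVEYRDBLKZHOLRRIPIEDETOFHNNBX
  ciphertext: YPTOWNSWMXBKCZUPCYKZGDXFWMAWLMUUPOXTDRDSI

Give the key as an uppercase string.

  i= 0: Y-N = 11 → L
  i= 1: P-U = 21 → V
  i= 2: T-K =  9 → J
  i= 3: O-A = 14 → O
  i= 4: W-A = 22 → W
  i= 5: N-J =  4 → E
  i= 6: S-C = 16 → Q
  i= 7: W-F = 17 → R
  i= 8: M-B = 11 → L
  i= 9: X-C = 21 → V
  i=10: B-S =  9 → J
  i=11: K-W = 14 → O
  i=12: C-G = 22 → W
  i=13: Z-V =  4 → E
  i=14: U-E = 16 → Q
  i=15: P-Y = 17 → R
  i=16: C-R = 11 → L
  i=17: Y-D = 21 → V
  i=18: K-B =  9 → J
  i=19: Z-L = 14 → O
  i=20: G-K = 22 → W
  i=21: D-Z =  4 → E
  i=22: X-H = 16 → Q
  i=23: F-O = 17 → R
  i=24: W-L = 11 → L
  i=25: M-R = 21 → V
  i=26: A-R =  9 → J
  i=27: W-I = 14 → O
  i=28: L-P = 22 → W
  i=29: M-I =  4 → E
  i=30: U-E = 16 → Q
  i=31: U-D = 17 → R
  i=32: P-E = 11 → L
  i=33: O-T = 21 → V
  i=34: X-O =  9 → J
  i=35: T-F = 14 → O
  i=36: D-H = 22 → W
  i=37: R-N =  4 → E
  i=38: D-N = 16 → Q
  i=39: S-B = 17 → R
  i=40: I-X = 11 → L
  shifts repeat with period 8: LVJOWEQR

LVJOWEQR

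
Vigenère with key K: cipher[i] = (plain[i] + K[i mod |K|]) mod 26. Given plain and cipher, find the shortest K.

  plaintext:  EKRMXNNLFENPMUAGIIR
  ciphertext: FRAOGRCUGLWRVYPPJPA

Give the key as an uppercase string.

BHJCJEPJ

  i= 0: F-E =  1 → B
  i= 1: R-K =  7 → H
  i= 2: A-R =  9 → J
  i= 3: O-M =  2 → C
  i= 4: G-X =  9 → J
  i= 5: R-N =  4 → E
  i= 6: C-N = 15 → P
  i= 7: U-L =  9 → J
  i= 8: G-F =  1 → B
  i= 9: L-E =  7 → H
  i=10: W-N =  9 → J
  i=11: R-P =  2 → C
  i=12: V-M =  9 → J
  i=13: Y-U =  4 → E
  i=14: P-A = 15 → P
  i=15: P-G =  9 → J
  i=16: J-I =  1 → B
  i=17: P-I =  7 → H
  i=18: A-R =  9 → J
  shifts repeat with period 8: BHJCJEPJ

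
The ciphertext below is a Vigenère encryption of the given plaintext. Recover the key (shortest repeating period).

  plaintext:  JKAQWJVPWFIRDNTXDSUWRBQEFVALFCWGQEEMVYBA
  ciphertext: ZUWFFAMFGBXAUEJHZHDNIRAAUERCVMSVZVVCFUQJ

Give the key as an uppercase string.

  i= 0: Z-J = 16 → Q
  i= 1: U-K = 10 → K
  i= 2: W-A = 22 → W
  i= 3: F-Q = 15 → P
  i= 4: F-W =  9 → J
  i= 5: A-J = 17 → R
  i= 6: M-V = 17 → R
  i= 7: F-P = 16 → Q
  i= 8: G-W = 10 → K
  i= 9: B-F = 22 → W
  i=10: X-I = 15 → P
  i=11: A-R =  9 → J
  i=12: U-D = 17 → R
  i=13: E-N = 17 → R
  i=14: J-T = 16 → Q
  i=15: H-X = 10 → K
  i=16: Z-D = 22 → W
  i=17: H-S = 15 → P
  i=18: D-U =  9 → J
  i=19: N-W = 17 → R
  i=20: I-R = 17 → R
  i=21: R-B = 16 → Q
  i=22: A-Q = 10 → K
  i=23: A-E = 22 → W
  i=24: U-F = 15 → P
  i=25: E-V =  9 → J
  i=26: R-A = 17 → R
  i=27: C-L = 17 → R
  i=28: V-F = 16 → Q
  i=29: M-C = 10 → K
  i=30: S-W = 22 → W
  i=31: V-G = 15 → P
  i=32: Z-Q =  9 → J
  i=33: V-E = 17 → R
  i=34: V-E = 17 → R
  i=35: C-M = 16 → Q
  i=36: F-V = 10 → K
  i=37: U-Y = 22 → W
  i=38: Q-B = 15 → P
  i=39: J-A =  9 → J
  shifts repeat with period 7: QKWPJRR

QKWPJRR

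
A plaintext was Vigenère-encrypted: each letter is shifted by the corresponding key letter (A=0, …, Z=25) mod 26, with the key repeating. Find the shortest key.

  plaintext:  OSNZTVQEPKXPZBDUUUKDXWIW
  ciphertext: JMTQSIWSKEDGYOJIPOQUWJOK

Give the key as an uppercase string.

VUGRZNGO

  i= 0: J-O = 21 → V
  i= 1: M-S = 20 → U
  i= 2: T-N =  6 → G
  i= 3: Q-Z = 17 → R
  i= 4: S-T = 25 → Z
  i= 5: I-V = 13 → N
  i= 6: W-Q =  6 → G
  i= 7: S-E = 14 → O
  i= 8: K-P = 21 → V
  i= 9: E-K = 20 → U
  i=10: D-X =  6 → G
  i=11: G-P = 17 → R
  i=12: Y-Z = 25 → Z
  i=13: O-B = 13 → N
  i=14: J-D =  6 → G
  i=15: I-U = 14 → O
  i=16: P-U = 21 → V
  i=17: O-U = 20 → U
  i=18: Q-K =  6 → G
  i=19: U-D = 17 → R
  i=20: W-X = 25 → Z
  i=21: J-W = 13 → N
  i=22: O-I =  6 → G
  i=23: K-W = 14 → O
  shifts repeat with period 8: VUGRZNGO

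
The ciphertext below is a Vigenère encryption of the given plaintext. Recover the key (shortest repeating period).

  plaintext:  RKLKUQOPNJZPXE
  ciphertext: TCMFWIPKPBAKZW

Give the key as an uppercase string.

  i= 0: T-R =  2 → C
  i= 1: C-K = 18 → S
  i= 2: M-L =  1 → B
  i= 3: F-K = 21 → V
  i= 4: W-U =  2 → C
  i= 5: I-Q = 18 → S
  i= 6: P-O =  1 → B
  i= 7: K-P = 21 → V
  i= 8: P-N =  2 → C
  i= 9: B-J = 18 → S
  i=10: A-Z =  1 → B
  i=11: K-P = 21 → V
  i=12: Z-X =  2 → C
  i=13: W-E = 18 → S
  shifts repeat with period 4: CSBV

CSBV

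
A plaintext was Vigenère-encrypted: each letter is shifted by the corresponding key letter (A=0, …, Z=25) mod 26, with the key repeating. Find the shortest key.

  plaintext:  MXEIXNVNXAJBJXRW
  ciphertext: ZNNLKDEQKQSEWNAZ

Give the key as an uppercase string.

NQJD

  i= 0: Z-M = 13 → N
  i= 1: N-X = 16 → Q
  i= 2: N-E =  9 → J
  i= 3: L-I =  3 → D
  i= 4: K-X = 13 → N
  i= 5: D-N = 16 → Q
  i= 6: E-V =  9 → J
  i= 7: Q-N =  3 → D
  i= 8: K-X = 13 → N
  i= 9: Q-A = 16 → Q
  i=10: S-J =  9 → J
  i=11: E-B =  3 → D
  i=12: W-J = 13 → N
  i=13: N-X = 16 → Q
  i=14: A-R =  9 → J
  i=15: Z-W =  3 → D
  shifts repeat with period 4: NQJD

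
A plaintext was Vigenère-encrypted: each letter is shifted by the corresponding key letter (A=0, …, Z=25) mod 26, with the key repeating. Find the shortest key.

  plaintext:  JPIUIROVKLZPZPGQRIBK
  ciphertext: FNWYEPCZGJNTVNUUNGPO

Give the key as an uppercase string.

  i= 0: F-J = 22 → W
  i= 1: N-P = 24 → Y
  i= 2: W-I = 14 → O
  i= 3: Y-U =  4 → E
  i= 4: E-I = 22 → W
  i= 5: P-R = 24 → Y
  i= 6: C-O = 14 → O
  i= 7: Z-V =  4 → E
  i= 8: G-K = 22 → W
  i= 9: J-L = 24 → Y
  i=10: N-Z = 14 → O
  i=11: T-P =  4 → E
  i=12: V-Z = 22 → W
  i=13: N-P = 24 → Y
  i=14: U-G = 14 → O
  i=15: U-Q =  4 → E
  i=16: N-R = 22 → W
  i=17: G-I = 24 → Y
  i=18: P-B = 14 → O
  i=19: O-K =  4 → E
  shifts repeat with period 4: WYOE

WYOE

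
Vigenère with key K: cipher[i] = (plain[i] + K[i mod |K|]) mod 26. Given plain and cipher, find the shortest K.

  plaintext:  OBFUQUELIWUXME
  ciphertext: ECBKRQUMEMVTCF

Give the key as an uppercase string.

  i= 0: E-O = 16 → Q
  i= 1: C-B =  1 → B
  i= 2: B-F = 22 → W
  i= 3: K-U = 16 → Q
  i= 4: R-Q =  1 → B
  i= 5: Q-U = 22 → W
  i= 6: U-E = 16 → Q
  i= 7: M-L =  1 → B
  i= 8: E-I = 22 → W
  i= 9: M-W = 16 → Q
  i=10: V-U =  1 → B
  i=11: T-X = 22 → W
  i=12: C-M = 16 → Q
  i=13: F-E =  1 → B
  shifts repeat with period 3: QBW

QBW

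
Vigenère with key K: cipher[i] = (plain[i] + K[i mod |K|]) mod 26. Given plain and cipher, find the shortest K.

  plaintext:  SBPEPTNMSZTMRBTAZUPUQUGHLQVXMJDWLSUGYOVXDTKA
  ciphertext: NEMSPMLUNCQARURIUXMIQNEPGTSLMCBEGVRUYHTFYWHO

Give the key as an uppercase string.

VDXOATYI

  i= 0: N-S = 21 → V
  i= 1: E-B =  3 → D
  i= 2: M-P = 23 → X
  i= 3: S-E = 14 → O
  i= 4: P-P =  0 → A
  i= 5: M-T = 19 → T
  i= 6: L-N = 24 → Y
  i= 7: U-M =  8 → I
  i= 8: N-S = 21 → V
  i= 9: C-Z =  3 → D
  i=10: Q-T = 23 → X
  i=11: A-M = 14 → O
  i=12: R-R =  0 → A
  i=13: U-B = 19 → T
  i=14: R-T = 24 → Y
  i=15: I-A =  8 → I
  i=16: U-Z = 21 → V
  i=17: X-U =  3 → D
  i=18: M-P = 23 → X
  i=19: I-U = 14 → O
  i=20: Q-Q =  0 → A
  i=21: N-U = 19 → T
  i=22: E-G = 24 → Y
  i=23: P-H =  8 → I
  i=24: G-L = 21 → V
  i=25: T-Q =  3 → D
  i=26: S-V = 23 → X
  i=27: L-X = 14 → O
  i=28: M-M =  0 → A
  i=29: C-J = 19 → T
  i=30: B-D = 24 → Y
  i=31: E-W =  8 → I
  i=32: G-L = 21 → V
  i=33: V-S =  3 → D
  i=34: R-U = 23 → X
  i=35: U-G = 14 → O
  i=36: Y-Y =  0 → A
  i=37: H-O = 19 → T
  i=38: T-V = 24 → Y
  i=39: F-X =  8 → I
  i=40: Y-D = 21 → V
  i=41: W-T =  3 → D
  i=42: H-K = 23 → X
  i=43: O-A = 14 → O
  shifts repeat with period 8: VDXOATYI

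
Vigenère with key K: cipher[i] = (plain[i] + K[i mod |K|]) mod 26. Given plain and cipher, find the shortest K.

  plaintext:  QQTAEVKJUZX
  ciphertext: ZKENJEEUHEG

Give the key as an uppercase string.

JULNF

  i= 0: Z-Q =  9 → J
  i= 1: K-Q = 20 → U
  i= 2: E-T = 11 → L
  i= 3: N-A = 13 → N
  i= 4: J-E =  5 → F
  i= 5: E-V =  9 → J
  i= 6: E-K = 20 → U
  i= 7: U-J = 11 → L
  i= 8: H-U = 13 → N
  i= 9: E-Z =  5 → F
  i=10: G-X =  9 → J
  shifts repeat with period 5: JULNF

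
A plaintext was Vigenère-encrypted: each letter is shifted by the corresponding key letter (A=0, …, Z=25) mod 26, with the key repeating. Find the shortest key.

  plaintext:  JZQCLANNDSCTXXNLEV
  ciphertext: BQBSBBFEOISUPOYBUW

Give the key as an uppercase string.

  i= 0: B-J = 18 → S
  i= 1: Q-Z = 17 → R
  i= 2: B-Q = 11 → L
  i= 3: S-C = 16 → Q
  i= 4: B-L = 16 → Q
  i= 5: B-A =  1 → B
  i= 6: F-N = 18 → S
  i= 7: E-N = 17 → R
  i= 8: O-D = 11 → L
  i= 9: I-S = 16 → Q
  i=10: S-C = 16 → Q
  i=11: U-T =  1 → B
  i=12: P-X = 18 → S
  i=13: O-X = 17 → R
  i=14: Y-N = 11 → L
  i=15: B-L = 16 → Q
  i=16: U-E = 16 → Q
  i=17: W-V =  1 → B
  shifts repeat with period 6: SRLQQB

SRLQQB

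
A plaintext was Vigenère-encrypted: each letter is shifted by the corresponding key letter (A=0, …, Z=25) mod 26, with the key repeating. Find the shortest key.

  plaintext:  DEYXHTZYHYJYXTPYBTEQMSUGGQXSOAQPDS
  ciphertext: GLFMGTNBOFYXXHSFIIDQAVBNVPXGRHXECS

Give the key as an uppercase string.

  i= 0: G-D =  3 → D
  i= 1: L-E =  7 → H
  i= 2: F-Y =  7 → H
  i= 3: M-X = 15 → P
  i= 4: G-H = 25 → Z
  i= 5: T-T =  0 → A
  i= 6: N-Z = 14 → O
  i= 7: B-Y =  3 → D
  i= 8: O-H =  7 → H
  i= 9: F-Y =  7 → H
  i=10: Y-J = 15 → P
  i=11: X-Y = 25 → Z
  i=12: X-X =  0 → A
  i=13: H-T = 14 → O
  i=14: S-P =  3 → D
  i=15: F-Y =  7 → H
  i=16: I-B =  7 → H
  i=17: I-T = 15 → P
  i=18: D-E = 25 → Z
  i=19: Q-Q =  0 → A
  i=20: A-M = 14 → O
  i=21: V-S =  3 → D
  i=22: B-U =  7 → H
  i=23: N-G =  7 → H
  i=24: V-G = 15 → P
  i=25: P-Q = 25 → Z
  i=26: X-X =  0 → A
  i=27: G-S = 14 → O
  i=28: R-O =  3 → D
  i=29: H-A =  7 → H
  i=30: X-Q =  7 → H
  i=31: E-P = 15 → P
  i=32: C-D = 25 → Z
  i=33: S-S =  0 → A
  shifts repeat with period 7: DHHPZAO

DHHPZAO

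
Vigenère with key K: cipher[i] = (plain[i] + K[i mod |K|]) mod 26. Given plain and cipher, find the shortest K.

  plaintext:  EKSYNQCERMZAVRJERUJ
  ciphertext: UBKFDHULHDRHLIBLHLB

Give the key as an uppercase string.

QRSH

  i= 0: U-E = 16 → Q
  i= 1: B-K = 17 → R
  i= 2: K-S = 18 → S
  i= 3: F-Y =  7 → H
  i= 4: D-N = 16 → Q
  i= 5: H-Q = 17 → R
  i= 6: U-C = 18 → S
  i= 7: L-E =  7 → H
  i= 8: H-R = 16 → Q
  i= 9: D-M = 17 → R
  i=10: R-Z = 18 → S
  i=11: H-A =  7 → H
  i=12: L-V = 16 → Q
  i=13: I-R = 17 → R
  i=14: B-J = 18 → S
  i=15: L-E =  7 → H
  i=16: H-R = 16 → Q
  i=17: L-U = 17 → R
  i=18: B-J = 18 → S
  shifts repeat with period 4: QRSH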